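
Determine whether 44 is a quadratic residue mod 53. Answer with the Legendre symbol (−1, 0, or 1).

Euler's criterion: (44/53) ≡ 44^26 (mod 53).
44^2 ≡ 28 (mod 53)
44^4 ≡ 42 (mod 53)
44^8 ≡ 15 (mod 53)
44^16 ≡ 13 (mod 53)
44^26 = 44^(16+8+2) ≡ 1 (mod 53).
Result is 1, so (44/53) = 1.

1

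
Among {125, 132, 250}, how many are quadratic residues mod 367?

1

(125/367) = -1 → non-residue.
(132/367) = +1 → QR.
(250/367) = -1 → non-residue.
Total quadratic residues among the 3: 1.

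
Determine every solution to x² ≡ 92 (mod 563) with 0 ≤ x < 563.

241, 322

Since 563 ≡ 3 (mod 4), a square root of 92 is 92^((563+1)/4) = 92^141 mod 563.
Repeated squaring: 92^2≡19, 92^4≡361, 92^8≡268, 92^16≡323, 92^32≡174, 92^64≡437, 92^128≡112 (mod 563).
92^141 = 92^(128+8+4+1) ≡ 241 (mod 563).
Check: 241² = 58081 ≡ 92 (mod 563). The two roots are 241 and 322.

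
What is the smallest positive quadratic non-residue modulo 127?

(2/127) = +1, so 2 is a residue.
(3/127) = −1, so 3 is the smallest positive non-residue mod 127.

3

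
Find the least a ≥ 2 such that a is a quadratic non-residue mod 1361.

3

(2/1361) = +1, so 2 is a residue.
(3/1361) = −1, so 3 is the smallest positive non-residue mod 1361.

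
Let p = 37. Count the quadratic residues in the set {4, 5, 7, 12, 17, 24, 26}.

(4/37) = +1 → QR.
(5/37) = -1 → non-residue.
(7/37) = +1 → QR.
(12/37) = +1 → QR.
(17/37) = -1 → non-residue.
(24/37) = -1 → non-residue.
(26/37) = +1 → QR.
Total quadratic residues among the 7: 4.

4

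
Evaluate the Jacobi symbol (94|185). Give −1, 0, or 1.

-1

Pull out 2: since 185 ≡ 1 (mod 8), (2/185) = +1.
Reciprocity: 47 ≡ 3 and 185 ≡ 1 (mod 4), so (47/185) = +(185/47).
Reduce top mod 47: now compute (44/47).
Pull out 2^2: since 47 ≡ 7 (mod 8), (2/47) = +1, so (2/47)^2 = +1.
Reciprocity: 11 ≡ 3 and 47 ≡ 3 (mod 4), so (11/47) = −(47/11).
Reduce top mod 11: now compute (3/11).
Reciprocity: 3 ≡ 3 and 11 ≡ 3 (mod 4), so (3/11) = −(11/3).
Reduce top mod 3: now compute (2/3).
Pull out 2: since 3 ≡ 3 (mod 8), (2/3) = -1.
Reached (1/3) = 1. Collecting the sign flips along the way, the symbol is -1.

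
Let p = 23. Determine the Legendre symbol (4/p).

Euler's criterion: (4/23) ≡ 4^11 (mod 23).
4^2 ≡ 16 (mod 23)
4^4 ≡ 3 (mod 23)
4^8 ≡ 9 (mod 23)
4^11 = 4^(8+2+1) ≡ 1 (mod 23).
Result is 1, so (4/23) = 1.

1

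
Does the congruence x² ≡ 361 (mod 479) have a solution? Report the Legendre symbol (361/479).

Reciprocity: 361 ≡ 1 and 479 ≡ 3 (mod 4), so (361/479) = +(479/361).
Reduce top mod 361: now compute (118/361).
Pull out 2: since 361 ≡ 1 (mod 8), (2/361) = +1.
Reciprocity: 59 ≡ 3 and 361 ≡ 1 (mod 4), so (59/361) = +(361/59).
Reduce top mod 59: now compute (7/59).
Reciprocity: 7 ≡ 3 and 59 ≡ 3 (mod 4), so (7/59) = −(59/7).
Reduce top mod 7: now compute (3/7).
Reciprocity: 3 ≡ 3 and 7 ≡ 3 (mod 4), so (3/7) = −(7/3).
Reduce top mod 3: now compute (1/3).
Reached (1/3) = 1. Collecting the sign flips along the way, the symbol is +1.

1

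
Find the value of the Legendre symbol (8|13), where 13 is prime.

Pull out 2^3: since 13 ≡ 5 (mod 8), (2/13) = -1, so (2/13)^3 = -1.
Reached (1/13) = 1. Collecting the sign flips along the way, the symbol is -1.

-1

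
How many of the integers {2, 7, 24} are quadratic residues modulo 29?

(2/29) = -1 → non-residue.
(7/29) = +1 → QR.
(24/29) = +1 → QR.
Total quadratic residues among the 3: 2.

2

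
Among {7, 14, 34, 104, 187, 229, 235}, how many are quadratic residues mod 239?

(7/239) = -1 → non-residue.
(14/239) = -1 → non-residue.
(34/239) = +1 → QR.
(104/239) = -1 → non-residue.
(187/239) = +1 → QR.
(229/239) = -1 → non-residue.
(235/239) = -1 → non-residue.
Total quadratic residues among the 7: 2.

2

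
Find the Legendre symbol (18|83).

-1

Pull out 2: since 83 ≡ 3 (mod 8), (2/83) = -1.
Reciprocity: 9 ≡ 1 and 83 ≡ 3 (mod 4), so (9/83) = +(83/9).
Reduce top mod 9: now compute (2/9).
Pull out 2: since 9 ≡ 1 (mod 8), (2/9) = +1.
Reached (1/9) = 1. Collecting the sign flips along the way, the symbol is -1.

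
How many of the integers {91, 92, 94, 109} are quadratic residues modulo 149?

0

(91/149) = -1 → non-residue.
(92/149) = -1 → non-residue.
(94/149) = -1 → non-residue.
(109/149) = -1 → non-residue.
Total quadratic residues among the 4: 0.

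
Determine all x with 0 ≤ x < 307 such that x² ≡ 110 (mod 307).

Since 307 ≡ 3 (mod 4), a square root of 110 is 110^((307+1)/4) = 110^77 mod 307.
Repeated squaring: 110^2≡127, 110^4≡165, 110^8≡209, 110^16≡87, 110^32≡201, 110^64≡184 (mod 307).
110^77 = 110^(64+8+4+1) ≡ 234 (mod 307).
Check: 234² = 54756 ≡ 110 (mod 307). The two roots are 73 and 234.

73, 234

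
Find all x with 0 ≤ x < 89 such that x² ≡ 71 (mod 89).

89 ≡ 1 (mod 4), so we find a root by search.
Trying successive values, 31² = 961 ≡ 71 (mod 89). The other root is 89 − 31 = 58.

31, 58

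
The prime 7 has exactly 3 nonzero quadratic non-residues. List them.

3 5 6

Square k = 1,…,3 (k and 7−k give the same square):
1²=1, 2²=4, 3²≡2 (mod 7).
The residues are {1, 2, 4}; the non-residues are the remaining 3 nonzero classes.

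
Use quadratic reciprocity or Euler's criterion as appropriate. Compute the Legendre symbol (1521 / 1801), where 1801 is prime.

1

Reciprocity: 1521 ≡ 1 and 1801 ≡ 1 (mod 4), so (1521/1801) = +(1801/1521).
Reduce top mod 1521: now compute (280/1521).
Pull out 2^3: since 1521 ≡ 1 (mod 8), (2/1521) = +1, so (2/1521)^3 = +1.
Reciprocity: 35 ≡ 3 and 1521 ≡ 1 (mod 4), so (35/1521) = +(1521/35).
Reduce top mod 35: now compute (16/35).
Pull out 2^4: since 35 ≡ 3 (mod 8), (2/35) = -1, so (2/35)^4 = +1.
Reached (1/35) = 1. Collecting the sign flips along the way, the symbol is +1.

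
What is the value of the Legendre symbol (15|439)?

-1

Reciprocity: 15 ≡ 3 and 439 ≡ 3 (mod 4), so (15/439) = −(439/15).
Reduce top mod 15: now compute (4/15).
Pull out 2^2: since 15 ≡ 7 (mod 8), (2/15) = +1, so (2/15)^2 = +1.
Reached (1/15) = 1. Collecting the sign flips along the way, the symbol is -1.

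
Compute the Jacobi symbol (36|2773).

Pull out 2^2: since 2773 ≡ 5 (mod 8), (2/2773) = -1, so (2/2773)^2 = +1.
Reciprocity: 9 ≡ 1 and 2773 ≡ 1 (mod 4), so (9/2773) = +(2773/9).
Reduce top mod 9: now compute (1/9).
Reached (1/9) = 1. Collecting the sign flips along the way, the symbol is +1.

1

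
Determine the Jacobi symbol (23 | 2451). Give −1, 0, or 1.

Reciprocity: 23 ≡ 3 and 2451 ≡ 3 (mod 4), so (23/2451) = −(2451/23).
Reduce top mod 23: now compute (13/23).
Reciprocity: 13 ≡ 1 and 23 ≡ 3 (mod 4), so (13/23) = +(23/13).
Reduce top mod 13: now compute (10/13).
Pull out 2: since 13 ≡ 5 (mod 8), (2/13) = -1.
Reciprocity: 5 ≡ 1 and 13 ≡ 1 (mod 4), so (5/13) = +(13/5).
Reduce top mod 5: now compute (3/5).
Reciprocity: 3 ≡ 3 and 5 ≡ 1 (mod 4), so (3/5) = +(5/3).
Reduce top mod 3: now compute (2/3).
Pull out 2: since 3 ≡ 3 (mod 8), (2/3) = -1.
Reached (1/3) = 1. Collecting the sign flips along the way, the symbol is -1.

-1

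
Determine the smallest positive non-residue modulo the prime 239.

7

(2/239) = +1, so 2 is a residue.
(3/239) = +1, so 3 is a residue.
(4/239) = +1, so 4 is a residue.
(5/239) = +1, so 5 is a residue.
(6/239) = +1, so 6 is a residue.
(7/239) = −1, so 7 is the smallest positive non-residue mod 239.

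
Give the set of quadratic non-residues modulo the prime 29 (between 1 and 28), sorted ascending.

2 3 8 10 11 12 14 15 17 18 19 21 26 27

Square k = 1,…,14 (k and 29−k give the same square):
1²=1, 2²=4, 3²=9, 4²=16, 5²=25, 6²≡7, 7²≡20, 8²≡6, 9²≡23, 10²≡13, 11²≡5, 12²≡28, 13²≡24, 14²≡22 (mod 29).
The residues are {1, 4, 5, 6, 7, 9, 13, 16, 20, 22, 23, 24, 25, 28}; the non-residues are the remaining 14 nonzero classes.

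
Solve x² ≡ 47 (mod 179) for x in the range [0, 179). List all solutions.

88, 91

Since 179 ≡ 3 (mod 4), a square root of 47 is 47^((179+1)/4) = 47^45 mod 179.
Repeated squaring: 47^2≡61, 47^4≡141, 47^8≡12, 47^16≡144, 47^32≡151 (mod 179).
47^45 = 47^(32+8+4+1) ≡ 88 (mod 179).
Check: 88² = 7744 ≡ 47 (mod 179). The two roots are 88 and 91.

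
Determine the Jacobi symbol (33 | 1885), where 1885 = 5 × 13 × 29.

Reciprocity: 33 ≡ 1 and 1885 ≡ 1 (mod 4), so (33/1885) = +(1885/33).
Reduce top mod 33: now compute (4/33).
Pull out 2^2: since 33 ≡ 1 (mod 8), (2/33) = +1, so (2/33)^2 = +1.
Reached (1/33) = 1. Collecting the sign flips along the way, the symbol is +1.

1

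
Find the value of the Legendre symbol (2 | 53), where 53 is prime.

-1

Pull out 2: since 53 ≡ 5 (mod 8), (2/53) = -1.
Reached (1/53) = 1. Collecting the sign flips along the way, the symbol is -1.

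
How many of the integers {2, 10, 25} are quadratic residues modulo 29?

1

(2/29) = -1 → non-residue.
(10/29) = -1 → non-residue.
(25/29) = +1 → QR.
Total quadratic residues among the 3: 1.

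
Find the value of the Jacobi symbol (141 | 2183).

Reciprocity: 141 ≡ 1 and 2183 ≡ 3 (mod 4), so (141/2183) = +(2183/141).
Reduce top mod 141: now compute (68/141).
Pull out 2^2: since 141 ≡ 5 (mod 8), (2/141) = -1, so (2/141)^2 = +1.
Reciprocity: 17 ≡ 1 and 141 ≡ 1 (mod 4), so (17/141) = +(141/17).
Reduce top mod 17: now compute (5/17).
Reciprocity: 5 ≡ 1 and 17 ≡ 1 (mod 4), so (5/17) = +(17/5).
Reduce top mod 5: now compute (2/5).
Pull out 2: since 5 ≡ 5 (mod 8), (2/5) = -1.
Reached (1/5) = 1. Collecting the sign flips along the way, the symbol is -1.

-1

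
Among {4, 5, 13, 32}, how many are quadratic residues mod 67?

(4/67) = +1 → QR.
(5/67) = -1 → non-residue.
(13/67) = -1 → non-residue.
(32/67) = -1 → non-residue.
Total quadratic residues among the 4: 1.

1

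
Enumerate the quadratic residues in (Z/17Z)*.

Square k = 1,…,8 (k and 17−k give the same square):
1²=1, 2²=4, 3²=9, 4²=16, 5²≡8, 6²≡2, 7²≡15, 8²≡13 (mod 17).
So the quadratic residues mod 17 are {1, 2, 4, 8, 9, 13, 15, 16}.

1 2 4 8 9 13 15 16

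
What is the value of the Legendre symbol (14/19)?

Pull out 2: since 19 ≡ 3 (mod 8), (2/19) = -1.
Reciprocity: 7 ≡ 3 and 19 ≡ 3 (mod 4), so (7/19) = −(19/7).
Reduce top mod 7: now compute (5/7).
Reciprocity: 5 ≡ 1 and 7 ≡ 3 (mod 4), so (5/7) = +(7/5).
Reduce top mod 5: now compute (2/5).
Pull out 2: since 5 ≡ 5 (mod 8), (2/5) = -1.
Reached (1/5) = 1. Collecting the sign flips along the way, the symbol is -1.

-1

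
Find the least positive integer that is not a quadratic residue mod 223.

(2/223) = +1, so 2 is a residue.
(3/223) = −1, so 3 is the smallest positive non-residue mod 223.

3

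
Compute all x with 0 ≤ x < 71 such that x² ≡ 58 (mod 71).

Since 71 ≡ 3 (mod 4), a square root of 58 is 58^((71+1)/4) = 58^18 mod 71.
Repeated squaring: 58^2≡27, 58^4≡19, 58^8≡6, 58^16≡36 (mod 71).
58^18 = 58^(16+2) ≡ 49 (mod 71).
Check: 49² = 2401 ≡ 58 (mod 71). The two roots are 22 and 49.

22, 49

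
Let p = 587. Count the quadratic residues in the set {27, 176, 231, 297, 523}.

1

(27/587) = +1 → QR.
(176/587) = -1 → non-residue.
(231/587) = -1 → non-residue.
(297/587) = -1 → non-residue.
(523/587) = -1 → non-residue.
Total quadratic residues among the 5: 1.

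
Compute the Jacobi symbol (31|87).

Reciprocity: 31 ≡ 3 and 87 ≡ 3 (mod 4), so (31/87) = −(87/31).
Reduce top mod 31: now compute (25/31).
Reciprocity: 25 ≡ 1 and 31 ≡ 3 (mod 4), so (25/31) = +(31/25).
Reduce top mod 25: now compute (6/25).
Pull out 2: since 25 ≡ 1 (mod 8), (2/25) = +1.
Reciprocity: 3 ≡ 3 and 25 ≡ 1 (mod 4), so (3/25) = +(25/3).
Reduce top mod 3: now compute (1/3).
Reached (1/3) = 1. Collecting the sign flips along the way, the symbol is -1.

-1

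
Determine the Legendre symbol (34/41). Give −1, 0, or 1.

-1

Pull out 2: since 41 ≡ 1 (mod 8), (2/41) = +1.
Reciprocity: 17 ≡ 1 and 41 ≡ 1 (mod 4), so (17/41) = +(41/17).
Reduce top mod 17: now compute (7/17).
Reciprocity: 7 ≡ 3 and 17 ≡ 1 (mod 4), so (7/17) = +(17/7).
Reduce top mod 7: now compute (3/7).
Reciprocity: 3 ≡ 3 and 7 ≡ 3 (mod 4), so (3/7) = −(7/3).
Reduce top mod 3: now compute (1/3).
Reached (1/3) = 1. Collecting the sign flips along the way, the symbol is -1.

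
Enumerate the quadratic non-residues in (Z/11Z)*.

Square k = 1,…,5 (k and 11−k give the same square):
1²=1, 2²=4, 3²=9, 4²≡5, 5²≡3 (mod 11).
The residues are {1, 3, 4, 5, 9}; the non-residues are the remaining 5 nonzero classes.

2,6,7,8,10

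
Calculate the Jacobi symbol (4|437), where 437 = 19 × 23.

1

Pull out 2^2: since 437 ≡ 5 (mod 8), (2/437) = -1, so (2/437)^2 = +1.
Reached (1/437) = 1. Collecting the sign flips along the way, the symbol is +1.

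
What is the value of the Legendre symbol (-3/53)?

Euler's criterion: (-3/53) ≡ 50^26 (mod 53).
50^2 ≡ 9 (mod 53)
50^4 ≡ 28 (mod 53)
50^8 ≡ 42 (mod 53)
50^16 ≡ 15 (mod 53)
50^26 = 50^(16+8+2) ≡ 52 (mod 53).
Result is 52 ≡ −1, so (-3/53) = −1.

-1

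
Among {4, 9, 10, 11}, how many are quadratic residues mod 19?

3

(4/19) = +1 → QR.
(9/19) = +1 → QR.
(10/19) = -1 → non-residue.
(11/19) = +1 → QR.
Total quadratic residues among the 4: 3.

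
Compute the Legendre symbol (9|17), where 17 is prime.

1

Euler's criterion: (9/17) ≡ 9^8 (mod 17).
9^2 ≡ 13 (mod 17)
9^4 ≡ 16 (mod 17)
9^8 ≡ 1 (mod 17)
9^8 = 9^(8) ≡ 1 (mod 17).
Result is 1, so (9/17) = 1.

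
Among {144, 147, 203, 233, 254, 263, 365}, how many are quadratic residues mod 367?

(144/367) = +1 → QR.
(147/367) = -1 → non-residue.
(203/367) = -1 → non-residue.
(233/367) = -1 → non-residue.
(254/367) = -1 → non-residue.
(263/367) = -1 → non-residue.
(365/367) = -1 → non-residue.
Total quadratic residues among the 7: 1.

1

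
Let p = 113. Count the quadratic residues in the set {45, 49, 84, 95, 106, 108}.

(45/113) = -1 → non-residue.
(49/113) = +1 → QR.
(84/113) = -1 → non-residue.
(95/113) = +1 → QR.
(106/113) = +1 → QR.
(108/113) = -1 → non-residue.
Total quadratic residues among the 6: 3.

3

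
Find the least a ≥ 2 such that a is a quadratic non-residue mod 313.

5

(2/313) = +1, so 2 is a residue.
(3/313) = +1, so 3 is a residue.
(4/313) = +1, so 4 is a residue.
(5/313) = −1, so 5 is the smallest positive non-residue mod 313.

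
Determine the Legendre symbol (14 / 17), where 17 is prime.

Pull out 2: since 17 ≡ 1 (mod 8), (2/17) = +1.
Reciprocity: 7 ≡ 3 and 17 ≡ 1 (mod 4), so (7/17) = +(17/7).
Reduce top mod 7: now compute (3/7).
Reciprocity: 3 ≡ 3 and 7 ≡ 3 (mod 4), so (3/7) = −(7/3).
Reduce top mod 3: now compute (1/3).
Reached (1/3) = 1. Collecting the sign flips along the way, the symbol is -1.

-1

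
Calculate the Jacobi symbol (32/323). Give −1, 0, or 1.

-1

Pull out 2^5: since 323 ≡ 3 (mod 8), (2/323) = -1, so (2/323)^5 = -1.
Reached (1/323) = 1. Collecting the sign flips along the way, the symbol is -1.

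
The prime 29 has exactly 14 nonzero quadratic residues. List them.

1, 4, 5, 6, 7, 9, 13, 16, 20, 22, 23, 24, 25, 28

Square k = 1,…,14 (k and 29−k give the same square):
1²=1, 2²=4, 3²=9, 4²=16, 5²=25, 6²≡7, 7²≡20, 8²≡6, 9²≡23, 10²≡13, 11²≡5, 12²≡28, 13²≡24, 14²≡22 (mod 29).
So the quadratic residues mod 29 are {1, 4, 5, 6, 7, 9, 13, 16, 20, 22, 23, 24, 25, 28}.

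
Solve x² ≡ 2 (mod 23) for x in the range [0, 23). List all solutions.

5, 18

Since 23 ≡ 3 (mod 4), a square root of 2 is 2^((23+1)/4) = 2^6 mod 23.
Repeated squaring: 2^2≡4, 2^4≡16 (mod 23).
2^6 = 2^(4+2) ≡ 18 (mod 23).
Check: 18² = 324 ≡ 2 (mod 23). The two roots are 5 and 18.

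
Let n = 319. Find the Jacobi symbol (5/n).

1

Reciprocity: 5 ≡ 1 and 319 ≡ 3 (mod 4), so (5/319) = +(319/5).
Reduce top mod 5: now compute (4/5).
Pull out 2^2: since 5 ≡ 5 (mod 8), (2/5) = -1, so (2/5)^2 = +1.
Reached (1/5) = 1. Collecting the sign flips along the way, the symbol is +1.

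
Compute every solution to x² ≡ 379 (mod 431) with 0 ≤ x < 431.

189, 242

Since 431 ≡ 3 (mod 4), a square root of 379 is 379^((431+1)/4) = 379^108 mod 431.
Repeated squaring: 379^2≡118, 379^4≡132, 379^8≡184, 379^16≡238, 379^32≡183, 379^64≡302 (mod 431).
379^108 = 379^(64+32+8+4) ≡ 242 (mod 431).
Check: 242² = 58564 ≡ 379 (mod 431). The two roots are 189 and 242.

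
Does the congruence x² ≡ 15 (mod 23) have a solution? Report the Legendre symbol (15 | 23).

-1

Reciprocity: 15 ≡ 3 and 23 ≡ 3 (mod 4), so (15/23) = −(23/15).
Reduce top mod 15: now compute (8/15).
Pull out 2^3: since 15 ≡ 7 (mod 8), (2/15) = +1, so (2/15)^3 = +1.
Reached (1/15) = 1. Collecting the sign flips along the way, the symbol is -1.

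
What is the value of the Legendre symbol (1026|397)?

Euler's criterion: (1026/397) ≡ 232^198 (mod 397).
232^2 ≡ 229 (mod 397)
232^4 ≡ 37 (mod 397)
232^8 ≡ 178 (mod 397)
232^16 ≡ 321 (mod 397)
232^32 ≡ 218 (mod 397)
232^64 ≡ 281 (mod 397)
232^128 ≡ 355 (mod 397)
232^198 = 232^(128+64+4+2) ≡ 396 (mod 397).
Result is 396 ≡ −1, so (1026/397) = −1.

-1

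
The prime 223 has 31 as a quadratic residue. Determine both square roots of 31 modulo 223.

37, 186

Since 223 ≡ 3 (mod 4), a square root of 31 is 31^((223+1)/4) = 31^56 mod 223.
Repeated squaring: 31^2≡69, 31^4≡78, 31^8≡63, 31^16≡178, 31^32≡18 (mod 223).
31^56 = 31^(32+16+8) ≡ 37 (mod 223).
Check: 37² = 1369 ≡ 31 (mod 223). The two roots are 37 and 186.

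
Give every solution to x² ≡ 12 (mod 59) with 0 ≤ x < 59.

Since 59 ≡ 3 (mod 4), a square root of 12 is 12^((59+1)/4) = 12^15 mod 59.
Repeated squaring: 12^2≡26, 12^4≡27, 12^8≡21 (mod 59).
12^15 = 12^(8+4+2+1) ≡ 22 (mod 59).
Check: 22² = 484 ≡ 12 (mod 59). The two roots are 22 and 37.

22, 37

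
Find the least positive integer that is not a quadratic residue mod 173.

(2/173) = −1, so 2 is the smallest positive non-residue mod 173.

2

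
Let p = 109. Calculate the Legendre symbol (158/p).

First reduce: 158 ≡ 49 (mod 109).
Reciprocity: 49 ≡ 1 and 109 ≡ 1 (mod 4), so (49/109) = +(109/49).
Reduce top mod 49: now compute (11/49).
Reciprocity: 11 ≡ 3 and 49 ≡ 1 (mod 4), so (11/49) = +(49/11).
Reduce top mod 11: now compute (5/11).
Reciprocity: 5 ≡ 1 and 11 ≡ 3 (mod 4), so (5/11) = +(11/5).
Reduce top mod 5: now compute (1/5).
Reached (1/5) = 1. Collecting the sign flips along the way, the symbol is +1.

1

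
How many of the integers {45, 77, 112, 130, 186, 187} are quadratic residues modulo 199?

(45/199) = +1 → QR.
(77/199) = -1 → non-residue.
(112/199) = +1 → QR.
(130/199) = +1 → QR.
(186/199) = -1 → non-residue.
(187/199) = +1 → QR.
Total quadratic residues among the 6: 4.

4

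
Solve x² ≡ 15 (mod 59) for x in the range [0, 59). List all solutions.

29, 30

Since 59 ≡ 3 (mod 4), a square root of 15 is 15^((59+1)/4) = 15^15 mod 59.
Repeated squaring: 15^2≡48, 15^4≡3, 15^8≡9 (mod 59).
15^15 = 15^(8+4+2+1) ≡ 29 (mod 59).
Check: 29² = 841 ≡ 15 (mod 59). The two roots are 29 and 30.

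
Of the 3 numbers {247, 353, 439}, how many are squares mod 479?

1

(247/479) = +1 → QR.
(353/479) = -1 → non-residue.
(439/479) = -1 → non-residue.
Total quadratic residues among the 3: 1.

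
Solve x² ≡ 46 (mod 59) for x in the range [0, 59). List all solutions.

Since 59 ≡ 3 (mod 4), a square root of 46 is 46^((59+1)/4) = 46^15 mod 59.
Repeated squaring: 46^2≡51, 46^4≡5, 46^8≡25 (mod 59).
46^15 = 46^(8+4+2+1) ≡ 20 (mod 59).
Check: 20² = 400 ≡ 46 (mod 59). The two roots are 20 and 39.

20, 39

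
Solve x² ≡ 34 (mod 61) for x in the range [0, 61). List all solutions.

20, 41

61 ≡ 1 (mod 4), so we find a root by search.
Trying successive values, 20² = 400 ≡ 34 (mod 61). The other root is 61 − 20 = 41.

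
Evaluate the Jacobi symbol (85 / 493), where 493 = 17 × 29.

0

Reciprocity: 85 ≡ 1 and 493 ≡ 1 (mod 4), so (85/493) = +(493/85).
Reduce top mod 85: now compute (68/85).
Pull out 2^2: since 85 ≡ 5 (mod 8), (2/85) = -1, so (2/85)^2 = +1.
Reciprocity: 17 ≡ 1 and 85 ≡ 1 (mod 4), so (17/85) = +(85/17).
Reduce top mod 17: now compute (0/17).
Top reduces to 0: gcd > 1, so the symbol is 0.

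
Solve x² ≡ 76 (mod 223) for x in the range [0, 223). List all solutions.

Since 223 ≡ 3 (mod 4), a square root of 76 is 76^((223+1)/4) = 76^56 mod 223.
Repeated squaring: 76^2≡201, 76^4≡38, 76^8≡106, 76^16≡86, 76^32≡37 (mod 223).
76^56 = 76^(32+16+8) ≡ 116 (mod 223).
Check: 116² = 13456 ≡ 76 (mod 223). The two roots are 107 and 116.

107, 116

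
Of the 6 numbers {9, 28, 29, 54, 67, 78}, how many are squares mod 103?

3

(9/103) = +1 → QR.
(28/103) = +1 → QR.
(29/103) = +1 → QR.
(54/103) = -1 → non-residue.
(67/103) = -1 → non-residue.
(78/103) = -1 → non-residue.
Total quadratic residues among the 6: 3.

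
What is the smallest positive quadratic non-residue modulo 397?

2

(2/397) = −1, so 2 is the smallest positive non-residue mod 397.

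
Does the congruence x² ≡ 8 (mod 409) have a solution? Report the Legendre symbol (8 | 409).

Pull out 2^3: since 409 ≡ 1 (mod 8), (2/409) = +1, so (2/409)^3 = +1.
Reached (1/409) = 1. Collecting the sign flips along the way, the symbol is +1.

1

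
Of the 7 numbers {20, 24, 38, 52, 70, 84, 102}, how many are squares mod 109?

4

(20/109) = +1 → QR.
(24/109) = -1 → non-residue.
(38/109) = +1 → QR.
(52/109) = -1 → non-residue.
(70/109) = -1 → non-residue.
(84/109) = +1 → QR.
(102/109) = +1 → QR.
Total quadratic residues among the 7: 4.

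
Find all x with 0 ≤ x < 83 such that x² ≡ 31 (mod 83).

23, 60

Since 83 ≡ 3 (mod 4), a square root of 31 is 31^((83+1)/4) = 31^21 mod 83.
Repeated squaring: 31^2≡48, 31^4≡63, 31^8≡68, 31^16≡59 (mod 83).
31^21 = 31^(16+4+1) ≡ 23 (mod 83).
Check: 23² = 529 ≡ 31 (mod 83). The two roots are 23 and 60.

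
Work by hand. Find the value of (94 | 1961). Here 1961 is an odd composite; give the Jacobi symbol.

Pull out 2: since 1961 ≡ 1 (mod 8), (2/1961) = +1.
Reciprocity: 47 ≡ 3 and 1961 ≡ 1 (mod 4), so (47/1961) = +(1961/47).
Reduce top mod 47: now compute (34/47).
Pull out 2: since 47 ≡ 7 (mod 8), (2/47) = +1.
Reciprocity: 17 ≡ 1 and 47 ≡ 3 (mod 4), so (17/47) = +(47/17).
Reduce top mod 17: now compute (13/17).
Reciprocity: 13 ≡ 1 and 17 ≡ 1 (mod 4), so (13/17) = +(17/13).
Reduce top mod 13: now compute (4/13).
Pull out 2^2: since 13 ≡ 5 (mod 8), (2/13) = -1, so (2/13)^2 = +1.
Reached (1/13) = 1. Collecting the sign flips along the way, the symbol is +1.

1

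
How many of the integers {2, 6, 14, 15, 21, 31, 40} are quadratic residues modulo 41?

4

(2/41) = +1 → QR.
(6/41) = -1 → non-residue.
(14/41) = -1 → non-residue.
(15/41) = -1 → non-residue.
(21/41) = +1 → QR.
(31/41) = +1 → QR.
(40/41) = +1 → QR.
Total quadratic residues among the 7: 4.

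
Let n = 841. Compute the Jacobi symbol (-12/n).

First reduce: -12 ≡ 829 (mod 841).
Reciprocity: 829 ≡ 1 and 841 ≡ 1 (mod 4), so (829/841) = +(841/829).
Reduce top mod 829: now compute (12/829).
Pull out 2^2: since 829 ≡ 5 (mod 8), (2/829) = -1, so (2/829)^2 = +1.
Reciprocity: 3 ≡ 3 and 829 ≡ 1 (mod 4), so (3/829) = +(829/3).
Reduce top mod 3: now compute (1/3).
Reached (1/3) = 1. Collecting the sign flips along the way, the symbol is +1.

1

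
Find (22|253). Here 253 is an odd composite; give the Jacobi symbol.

0

Pull out 2: since 253 ≡ 5 (mod 8), (2/253) = -1.
Reciprocity: 11 ≡ 3 and 253 ≡ 1 (mod 4), so (11/253) = +(253/11).
Reduce top mod 11: now compute (0/11).
Top reduces to 0: gcd > 1, so the symbol is 0.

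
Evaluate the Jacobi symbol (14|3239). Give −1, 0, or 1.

Pull out 2: since 3239 ≡ 7 (mod 8), (2/3239) = +1.
Reciprocity: 7 ≡ 3 and 3239 ≡ 3 (mod 4), so (7/3239) = −(3239/7).
Reduce top mod 7: now compute (5/7).
Reciprocity: 5 ≡ 1 and 7 ≡ 3 (mod 4), so (5/7) = +(7/5).
Reduce top mod 5: now compute (2/5).
Pull out 2: since 5 ≡ 5 (mod 8), (2/5) = -1.
Reached (1/5) = 1. Collecting the sign flips along the way, the symbol is +1.

1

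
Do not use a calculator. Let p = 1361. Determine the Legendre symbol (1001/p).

Reciprocity: 1001 ≡ 1 and 1361 ≡ 1 (mod 4), so (1001/1361) = +(1361/1001).
Reduce top mod 1001: now compute (360/1001).
Pull out 2^3: since 1001 ≡ 1 (mod 8), (2/1001) = +1, so (2/1001)^3 = +1.
Reciprocity: 45 ≡ 1 and 1001 ≡ 1 (mod 4), so (45/1001) = +(1001/45).
Reduce top mod 45: now compute (11/45).
Reciprocity: 11 ≡ 3 and 45 ≡ 1 (mod 4), so (11/45) = +(45/11).
Reduce top mod 11: now compute (1/11).
Reached (1/11) = 1. Collecting the sign flips along the way, the symbol is +1.

1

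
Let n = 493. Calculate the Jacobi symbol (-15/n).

First reduce: -15 ≡ 478 (mod 493).
Pull out 2: since 493 ≡ 5 (mod 8), (2/493) = -1.
Reciprocity: 239 ≡ 3 and 493 ≡ 1 (mod 4), so (239/493) = +(493/239).
Reduce top mod 239: now compute (15/239).
Reciprocity: 15 ≡ 3 and 239 ≡ 3 (mod 4), so (15/239) = −(239/15).
Reduce top mod 15: now compute (14/15).
Pull out 2: since 15 ≡ 7 (mod 8), (2/15) = +1.
Reciprocity: 7 ≡ 3 and 15 ≡ 3 (mod 4), so (7/15) = −(15/7).
Reduce top mod 7: now compute (1/7).
Reached (1/7) = 1. Collecting the sign flips along the way, the symbol is -1.

-1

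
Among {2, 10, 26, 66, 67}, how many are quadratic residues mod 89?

(2/89) = +1 → QR.
(10/89) = +1 → QR.
(26/89) = -1 → non-residue.
(66/89) = -1 → non-residue.
(67/89) = +1 → QR.
Total quadratic residues among the 5: 3.

3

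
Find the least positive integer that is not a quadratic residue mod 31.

3

(2/31) = +1, so 2 is a residue.
(3/31) = −1, so 3 is the smallest positive non-residue mod 31.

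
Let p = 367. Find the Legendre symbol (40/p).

Pull out 2^3: since 367 ≡ 7 (mod 8), (2/367) = +1, so (2/367)^3 = +1.
Reciprocity: 5 ≡ 1 and 367 ≡ 3 (mod 4), so (5/367) = +(367/5).
Reduce top mod 5: now compute (2/5).
Pull out 2: since 5 ≡ 5 (mod 8), (2/5) = -1.
Reached (1/5) = 1. Collecting the sign flips along the way, the symbol is -1.

-1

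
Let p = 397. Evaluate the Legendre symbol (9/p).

Reciprocity: 9 ≡ 1 and 397 ≡ 1 (mod 4), so (9/397) = +(397/9).
Reduce top mod 9: now compute (1/9).
Reached (1/9) = 1. Collecting the sign flips along the way, the symbol is +1.

1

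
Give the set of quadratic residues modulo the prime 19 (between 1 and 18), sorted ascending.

1, 4, 5, 6, 7, 9, 11, 16, 17

Square k = 1,…,9 (k and 19−k give the same square):
1²=1, 2²=4, 3²=9, 4²=16, 5²≡6, 6²≡17, 7²≡11, 8²≡7, 9²≡5 (mod 19).
So the quadratic residues mod 19 are {1, 4, 5, 6, 7, 9, 11, 16, 17}.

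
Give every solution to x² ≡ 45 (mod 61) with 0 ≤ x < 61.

17, 44

61 ≡ 1 (mod 4), so we find a root by search.
Trying successive values, 17² = 289 ≡ 45 (mod 61). The other root is 61 − 17 = 44.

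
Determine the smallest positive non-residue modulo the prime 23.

(2/23) = +1, so 2 is a residue.
(3/23) = +1, so 3 is a residue.
(4/23) = +1, so 4 is a residue.
(5/23) = −1, so 5 is the smallest positive non-residue mod 23.

5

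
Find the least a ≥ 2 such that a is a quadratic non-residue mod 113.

(2/113) = +1, so 2 is a residue.
(3/113) = −1, so 3 is the smallest positive non-residue mod 113.

3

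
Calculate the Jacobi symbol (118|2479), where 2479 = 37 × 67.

Pull out 2: since 2479 ≡ 7 (mod 8), (2/2479) = +1.
Reciprocity: 59 ≡ 3 and 2479 ≡ 3 (mod 4), so (59/2479) = −(2479/59).
Reduce top mod 59: now compute (1/59).
Reached (1/59) = 1. Collecting the sign flips along the way, the symbol is -1.

-1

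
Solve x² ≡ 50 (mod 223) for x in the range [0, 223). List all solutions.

75, 148

Since 223 ≡ 3 (mod 4), a square root of 50 is 50^((223+1)/4) = 50^56 mod 223.
Repeated squaring: 50^2≡47, 50^4≡202, 50^8≡218, 50^16≡25, 50^32≡179 (mod 223).
50^56 = 50^(32+16+8) ≡ 148 (mod 223).
Check: 148² = 21904 ≡ 50 (mod 223). The two roots are 75 and 148.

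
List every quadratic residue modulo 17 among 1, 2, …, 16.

Square k = 1,…,8 (k and 17−k give the same square):
1²=1, 2²=4, 3²=9, 4²=16, 5²≡8, 6²≡2, 7²≡15, 8²≡13 (mod 17).
So the quadratic residues mod 17 are {1, 2, 4, 8, 9, 13, 15, 16}.

1,2,4,8,9,13,15,16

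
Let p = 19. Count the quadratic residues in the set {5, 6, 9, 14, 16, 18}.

(5/19) = +1 → QR.
(6/19) = +1 → QR.
(9/19) = +1 → QR.
(14/19) = -1 → non-residue.
(16/19) = +1 → QR.
(18/19) = -1 → non-residue.
Total quadratic residues among the 6: 4.

4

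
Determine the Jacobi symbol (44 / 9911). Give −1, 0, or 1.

Pull out 2^2: since 9911 ≡ 7 (mod 8), (2/9911) = +1, so (2/9911)^2 = +1.
Reciprocity: 11 ≡ 3 and 9911 ≡ 3 (mod 4), so (11/9911) = −(9911/11).
Reduce top mod 11: now compute (0/11).
Top reduces to 0: gcd > 1, so the symbol is 0.

0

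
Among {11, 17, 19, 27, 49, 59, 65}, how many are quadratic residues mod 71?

3

(11/71) = -1 → non-residue.
(17/71) = -1 → non-residue.
(19/71) = +1 → QR.
(27/71) = +1 → QR.
(49/71) = +1 → QR.
(59/71) = -1 → non-residue.
(65/71) = -1 → non-residue.
Total quadratic residues among the 7: 3.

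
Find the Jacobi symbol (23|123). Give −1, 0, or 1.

Reciprocity: 23 ≡ 3 and 123 ≡ 3 (mod 4), so (23/123) = −(123/23).
Reduce top mod 23: now compute (8/23).
Pull out 2^3: since 23 ≡ 7 (mod 8), (2/23) = +1, so (2/23)^3 = +1.
Reached (1/23) = 1. Collecting the sign flips along the way, the symbol is -1.

-1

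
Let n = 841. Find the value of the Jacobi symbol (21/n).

1

Reciprocity: 21 ≡ 1 and 841 ≡ 1 (mod 4), so (21/841) = +(841/21).
Reduce top mod 21: now compute (1/21).
Reached (1/21) = 1. Collecting the sign flips along the way, the symbol is +1.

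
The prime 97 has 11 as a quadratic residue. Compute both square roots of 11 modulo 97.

37, 60

97 ≡ 1 (mod 4), so we find a root by search.
Trying successive values, 37² = 1369 ≡ 11 (mod 97). The other root is 97 − 37 = 60.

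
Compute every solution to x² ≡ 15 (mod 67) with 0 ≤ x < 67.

22, 45

Since 67 ≡ 3 (mod 4), a square root of 15 is 15^((67+1)/4) = 15^17 mod 67.
Repeated squaring: 15^2≡24, 15^4≡40, 15^8≡59, 15^16≡64 (mod 67).
15^17 = 15^(16+1) ≡ 22 (mod 67).
Check: 22² = 484 ≡ 15 (mod 67). The two roots are 22 and 45.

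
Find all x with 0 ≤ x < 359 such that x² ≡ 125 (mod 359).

Since 359 ≡ 3 (mod 4), a square root of 125 is 125^((359+1)/4) = 125^90 mod 359.
Repeated squaring: 125^2≡188, 125^4≡162, 125^8≡37, 125^16≡292, 125^32≡181, 125^64≡92 (mod 359).
125^90 = 125^(64+16+8+2) ≡ 22 (mod 359).
Check: 22² = 484 ≡ 125 (mod 359). The two roots are 22 and 337.

22, 337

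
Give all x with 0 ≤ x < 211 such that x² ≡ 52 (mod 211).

Since 211 ≡ 3 (mod 4), a square root of 52 is 52^((211+1)/4) = 52^53 mod 211.
Repeated squaring: 52^2≡172, 52^4≡44, 52^8≡37, 52^16≡103, 52^32≡59 (mod 211).
52^53 = 52^(32+16+4+1) ≡ 120 (mod 211).
Check: 120² = 14400 ≡ 52 (mod 211). The two roots are 91 and 120.

91, 120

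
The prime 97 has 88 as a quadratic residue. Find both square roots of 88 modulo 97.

31, 66

97 ≡ 1 (mod 4), so we find a root by search.
Trying successive values, 31² = 961 ≡ 88 (mod 97). The other root is 97 − 31 = 66.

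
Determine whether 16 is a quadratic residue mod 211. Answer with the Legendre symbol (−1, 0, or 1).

1

Euler's criterion: (16/211) ≡ 16^105 (mod 211).
16^2 ≡ 45 (mod 211)
16^4 ≡ 126 (mod 211)
16^8 ≡ 51 (mod 211)
16^16 ≡ 69 (mod 211)
16^32 ≡ 119 (mod 211)
16^64 ≡ 24 (mod 211)
16^105 = 16^(64+32+8+1) ≡ 1 (mod 211).
Result is 1, so (16/211) = 1.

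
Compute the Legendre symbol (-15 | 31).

Euler's criterion: (-15/31) ≡ 16^15 (mod 31).
16^2 ≡ 8 (mod 31)
16^4 ≡ 2 (mod 31)
16^8 ≡ 4 (mod 31)
16^15 = 16^(8+4+2+1) ≡ 1 (mod 31).
Result is 1, so (-15/31) = 1.

1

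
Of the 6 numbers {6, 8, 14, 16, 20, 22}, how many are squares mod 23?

3

(6/23) = +1 → QR.
(8/23) = +1 → QR.
(14/23) = -1 → non-residue.
(16/23) = +1 → QR.
(20/23) = -1 → non-residue.
(22/23) = -1 → non-residue.
Total quadratic residues among the 6: 3.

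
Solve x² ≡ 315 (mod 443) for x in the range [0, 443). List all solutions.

168, 275

Since 443 ≡ 3 (mod 4), a square root of 315 is 315^((443+1)/4) = 315^111 mod 443.
Repeated squaring: 315^2≡436, 315^4≡49, 315^8≡186, 315^16≡42, 315^32≡435, 315^64≡64 (mod 443).
315^111 = 315^(64+32+8+4+2+1) ≡ 168 (mod 443).
Check: 168² = 28224 ≡ 315 (mod 443). The two roots are 168 and 275.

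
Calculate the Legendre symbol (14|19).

Euler's criterion: (14/19) ≡ 14^9 (mod 19).
14^2 ≡ 6 (mod 19)
14^4 ≡ 17 (mod 19)
14^8 ≡ 4 (mod 19)
14^9 = 14^(8+1) ≡ 18 (mod 19).
Result is 18 ≡ −1, so (14/19) = −1.

-1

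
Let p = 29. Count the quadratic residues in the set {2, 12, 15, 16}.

(2/29) = -1 → non-residue.
(12/29) = -1 → non-residue.
(15/29) = -1 → non-residue.
(16/29) = +1 → QR.
Total quadratic residues among the 4: 1.

1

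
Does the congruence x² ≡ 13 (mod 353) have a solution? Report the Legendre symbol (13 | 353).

-1

Reciprocity: 13 ≡ 1 and 353 ≡ 1 (mod 4), so (13/353) = +(353/13).
Reduce top mod 13: now compute (2/13).
Pull out 2: since 13 ≡ 5 (mod 8), (2/13) = -1.
Reached (1/13) = 1. Collecting the sign flips along the way, the symbol is -1.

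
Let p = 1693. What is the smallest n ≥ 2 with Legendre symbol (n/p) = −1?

(2/1693) = −1, so 2 is the smallest positive non-residue mod 1693.

2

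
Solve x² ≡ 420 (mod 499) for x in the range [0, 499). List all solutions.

141, 358

Since 499 ≡ 3 (mod 4), a square root of 420 is 420^((499+1)/4) = 420^125 mod 499.
Repeated squaring: 420^2≡253, 420^4≡137, 420^8≡306, 420^16≡323, 420^32≡38, 420^64≡446 (mod 499).
420^125 = 420^(64+32+16+8+4+1) ≡ 358 (mod 499).
Check: 358² = 128164 ≡ 420 (mod 499). The two roots are 141 and 358.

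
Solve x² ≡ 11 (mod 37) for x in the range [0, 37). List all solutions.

14, 23

37 ≡ 1 (mod 4), so we find a root by search.
Trying successive values, 14² = 196 ≡ 11 (mod 37). The other root is 37 − 14 = 23.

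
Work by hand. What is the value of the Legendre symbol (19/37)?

Euler's criterion: (19/37) ≡ 19^18 (mod 37).
19^2 ≡ 28 (mod 37)
19^4 ≡ 7 (mod 37)
19^8 ≡ 12 (mod 37)
19^16 ≡ 33 (mod 37)
19^18 = 19^(16+2) ≡ 36 (mod 37).
Result is 36 ≡ −1, so (19/37) = −1.

-1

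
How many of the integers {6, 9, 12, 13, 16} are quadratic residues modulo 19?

(6/19) = +1 → QR.
(9/19) = +1 → QR.
(12/19) = -1 → non-residue.
(13/19) = -1 → non-residue.
(16/19) = +1 → QR.
Total quadratic residues among the 5: 3.

3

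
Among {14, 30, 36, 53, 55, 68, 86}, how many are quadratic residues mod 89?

4

(14/89) = -1 → non-residue.
(30/89) = -1 → non-residue.
(36/89) = +1 → QR.
(53/89) = +1 → QR.
(55/89) = +1 → QR.
(68/89) = +1 → QR.
(86/89) = -1 → non-residue.
Total quadratic residues among the 7: 4.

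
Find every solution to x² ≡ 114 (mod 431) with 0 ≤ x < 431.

213, 218

Since 431 ≡ 3 (mod 4), a square root of 114 is 114^((431+1)/4) = 114^108 mod 431.
Repeated squaring: 114^2≡66, 114^4≡46, 114^8≡392, 114^16≡228, 114^32≡264, 114^64≡305 (mod 431).
114^108 = 114^(64+32+8+4) ≡ 218 (mod 431).
Check: 218² = 47524 ≡ 114 (mod 431). The two roots are 213 and 218.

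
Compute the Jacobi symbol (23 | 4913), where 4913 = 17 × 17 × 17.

-1

Reciprocity: 23 ≡ 3 and 4913 ≡ 1 (mod 4), so (23/4913) = +(4913/23).
Reduce top mod 23: now compute (14/23).
Pull out 2: since 23 ≡ 7 (mod 8), (2/23) = +1.
Reciprocity: 7 ≡ 3 and 23 ≡ 3 (mod 4), so (7/23) = −(23/7).
Reduce top mod 7: now compute (2/7).
Pull out 2: since 7 ≡ 7 (mod 8), (2/7) = +1.
Reached (1/7) = 1. Collecting the sign flips along the way, the symbol is -1.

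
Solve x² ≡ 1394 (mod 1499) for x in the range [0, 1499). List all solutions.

128, 1371

Since 1499 ≡ 3 (mod 4), a square root of 1394 is 1394^((1499+1)/4) = 1394^375 mod 1499.
Repeated squaring: 1394^2≡532, 1394^4≡1212, 1394^8≡1423, 1394^16≡1279, 1394^32≡432, 1394^64≡748, 1394^128≡377, 1394^256≡1223 (mod 1499).
1394^375 = 1394^(256+64+32+16+4+2+1) ≡ 1371 (mod 1499).
Check: 1371² = 1879641 ≡ 1394 (mod 1499). The two roots are 128 and 1371.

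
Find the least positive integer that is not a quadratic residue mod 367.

3

(2/367) = +1, so 2 is a residue.
(3/367) = −1, so 3 is the smallest positive non-residue mod 367.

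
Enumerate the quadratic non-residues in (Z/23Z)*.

5, 7, 10, 11, 14, 15, 17, 19, 20, 21, 22

Square k = 1,…,11 (k and 23−k give the same square):
1²=1, 2²=4, 3²=9, 4²=16, 5²≡2, 6²≡13, 7²≡3, 8²≡18, 9²≡12, 10²≡8, 11²≡6 (mod 23).
The residues are {1, 2, 3, 4, 6, 8, 9, 12, 13, 16, 18}; the non-residues are the remaining 11 nonzero classes.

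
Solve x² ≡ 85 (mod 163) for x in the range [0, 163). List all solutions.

30, 133

Since 163 ≡ 3 (mod 4), a square root of 85 is 85^((163+1)/4) = 85^41 mod 163.
Repeated squaring: 85^2≡53, 85^4≡38, 85^8≡140, 85^16≡40, 85^32≡133 (mod 163).
85^41 = 85^(32+8+1) ≡ 133 (mod 163).
Check: 133² = 17689 ≡ 85 (mod 163). The two roots are 30 and 133.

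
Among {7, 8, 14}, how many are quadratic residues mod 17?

1

(7/17) = -1 → non-residue.
(8/17) = +1 → QR.
(14/17) = -1 → non-residue.
Total quadratic residues among the 3: 1.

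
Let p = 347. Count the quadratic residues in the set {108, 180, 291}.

(108/347) = +1 → QR.
(180/347) = -1 → non-residue.
(291/347) = -1 → non-residue.
Total quadratic residues among the 3: 1.

1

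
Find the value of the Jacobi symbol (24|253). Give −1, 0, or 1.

-1

Pull out 2^3: since 253 ≡ 5 (mod 8), (2/253) = -1, so (2/253)^3 = -1.
Reciprocity: 3 ≡ 3 and 253 ≡ 1 (mod 4), so (3/253) = +(253/3).
Reduce top mod 3: now compute (1/3).
Reached (1/3) = 1. Collecting the sign flips along the way, the symbol is -1.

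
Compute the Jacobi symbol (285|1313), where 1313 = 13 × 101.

-1

Reciprocity: 285 ≡ 1 and 1313 ≡ 1 (mod 4), so (285/1313) = +(1313/285).
Reduce top mod 285: now compute (173/285).
Reciprocity: 173 ≡ 1 and 285 ≡ 1 (mod 4), so (173/285) = +(285/173).
Reduce top mod 173: now compute (112/173).
Pull out 2^4: since 173 ≡ 5 (mod 8), (2/173) = -1, so (2/173)^4 = +1.
Reciprocity: 7 ≡ 3 and 173 ≡ 1 (mod 4), so (7/173) = +(173/7).
Reduce top mod 7: now compute (5/7).
Reciprocity: 5 ≡ 1 and 7 ≡ 3 (mod 4), so (5/7) = +(7/5).
Reduce top mod 5: now compute (2/5).
Pull out 2: since 5 ≡ 5 (mod 8), (2/5) = -1.
Reached (1/5) = 1. Collecting the sign flips along the way, the symbol is -1.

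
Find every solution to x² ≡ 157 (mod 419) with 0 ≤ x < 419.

24, 395

Since 419 ≡ 3 (mod 4), a square root of 157 is 157^((419+1)/4) = 157^105 mod 419.
Repeated squaring: 157^2≡347, 157^4≡156, 157^8≡34, 157^16≡318, 157^32≡145, 157^64≡75 (mod 419).
157^105 = 157^(64+32+8+1) ≡ 395 (mod 419).
Check: 395² = 156025 ≡ 157 (mod 419). The two roots are 24 and 395.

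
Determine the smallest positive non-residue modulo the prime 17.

3

(2/17) = +1, so 2 is a residue.
(3/17) = −1, so 3 is the smallest positive non-residue mod 17.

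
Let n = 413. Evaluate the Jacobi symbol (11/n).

-1

Reciprocity: 11 ≡ 3 and 413 ≡ 1 (mod 4), so (11/413) = +(413/11).
Reduce top mod 11: now compute (6/11).
Pull out 2: since 11 ≡ 3 (mod 8), (2/11) = -1.
Reciprocity: 3 ≡ 3 and 11 ≡ 3 (mod 4), so (3/11) = −(11/3).
Reduce top mod 3: now compute (2/3).
Pull out 2: since 3 ≡ 3 (mod 8), (2/3) = -1.
Reached (1/3) = 1. Collecting the sign flips along the way, the symbol is -1.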